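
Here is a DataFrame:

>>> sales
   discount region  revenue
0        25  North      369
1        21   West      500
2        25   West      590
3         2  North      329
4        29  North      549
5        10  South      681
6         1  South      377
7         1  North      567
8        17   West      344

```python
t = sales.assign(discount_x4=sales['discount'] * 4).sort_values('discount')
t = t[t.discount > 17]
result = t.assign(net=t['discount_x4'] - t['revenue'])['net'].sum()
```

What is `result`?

-1608

add column discount_x4 = sales['discount'] * 4:
   discount region  revenue  discount_x4
0        25  North      369          100
1        21   West      500           84
2        25   West      590          100
3         2  North      329            8
4        29  North      549          116
5        10  South      681           40
6         1  South      377            4
7         1  North      567            4
8        17   West      344           68
sort by discount:
   discount region  revenue  discount_x4
6         1  South      377            4
7         1  North      567            4
3         2  North      329            8
5        10  South      681           40
8        17   West      344           68
1        21   West      500           84
0        25  North      369          100
2        25   West      590          100
4        29  North      549          116
filter rows where discount > 17:
   discount region  revenue  discount_x4
1        21   West      500           84
0        25  North      369          100
2        25   West      590          100
4        29  North      549          116
add column net = t['discount_x4'] - t['revenue']:
   discount region  revenue  discount_x4  net
1        21   West      500           84 -416
0        25  North      369          100 -269
2        25   West      590          100 -490
4        29  North      549          116 -433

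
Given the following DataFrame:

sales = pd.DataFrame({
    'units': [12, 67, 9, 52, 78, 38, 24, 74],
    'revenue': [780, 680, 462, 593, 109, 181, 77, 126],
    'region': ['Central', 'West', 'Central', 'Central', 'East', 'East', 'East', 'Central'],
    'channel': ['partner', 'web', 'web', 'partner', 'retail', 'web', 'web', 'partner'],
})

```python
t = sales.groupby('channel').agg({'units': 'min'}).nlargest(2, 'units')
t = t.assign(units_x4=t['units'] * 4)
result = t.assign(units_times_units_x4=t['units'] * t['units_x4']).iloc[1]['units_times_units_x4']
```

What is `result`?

576

group by channel, min of units:
         units
channel       
partner     12
retail      78
web          9
take 2 rows with largest units:
         units
channel       
retail      78
partner     12
add column units_x4 = t['units'] * 4:
         units  units_x4
channel                 
retail      78       312
partner     12        48
add column units_times_units_x4 = t['units'] * t['units_x4']:
         units  units_x4  units_times_units_x4
channel                                       
retail      78       312                 24336
partner     12        48                   576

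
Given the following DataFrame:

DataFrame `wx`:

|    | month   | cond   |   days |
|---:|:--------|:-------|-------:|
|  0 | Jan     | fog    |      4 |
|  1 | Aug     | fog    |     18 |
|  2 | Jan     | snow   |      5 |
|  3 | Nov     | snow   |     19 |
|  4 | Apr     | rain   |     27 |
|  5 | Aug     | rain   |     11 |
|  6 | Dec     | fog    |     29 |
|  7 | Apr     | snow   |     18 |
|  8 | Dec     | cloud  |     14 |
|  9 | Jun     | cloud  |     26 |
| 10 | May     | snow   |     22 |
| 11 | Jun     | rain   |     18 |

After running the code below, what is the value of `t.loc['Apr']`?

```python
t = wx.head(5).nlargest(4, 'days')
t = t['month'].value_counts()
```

1

take first 5 rows:
  month  cond  days
0   Jan   fog     4
1   Aug   fog    18
2   Jan  snow     5
3   Nov  snow    19
4   Apr  rain    27
take 4 rows with largest days:
  month  cond  days
4   Apr  rain    27
3   Nov  snow    19
1   Aug   fog    18
2   Jan  snow     5
value_counts of month:
month
Apr    1
Nov    1
Aug    1
Jan    1
Name: count, dtype: int64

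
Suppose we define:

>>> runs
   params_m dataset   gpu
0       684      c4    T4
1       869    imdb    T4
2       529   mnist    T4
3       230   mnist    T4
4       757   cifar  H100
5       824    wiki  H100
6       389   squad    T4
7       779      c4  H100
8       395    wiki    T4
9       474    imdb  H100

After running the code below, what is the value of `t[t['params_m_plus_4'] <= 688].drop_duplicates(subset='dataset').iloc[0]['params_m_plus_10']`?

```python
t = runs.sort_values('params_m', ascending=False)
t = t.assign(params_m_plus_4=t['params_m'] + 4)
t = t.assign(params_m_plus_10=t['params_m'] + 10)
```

sort by params_m descending:
   params_m dataset   gpu
1       869    imdb    T4
5       824    wiki  H100
7       779      c4  H100
4       757   cifar  H100
0       684      c4    T4
2       529   mnist    T4
9       474    imdb  H100
8       395    wiki    T4
6       389   squad    T4
3       230   mnist    T4
add column params_m_plus_4 = t['params_m'] + 4:
   params_m dataset   gpu  params_m_plus_4
1       869    imdb    T4              873
5       824    wiki  H100              828
7       779      c4  H100              783
4       757   cifar  H100              761
0       684      c4    T4              688
2       529   mnist    T4              533
9       474    imdb  H100              478
8       395    wiki    T4              399
6       389   squad    T4              393
3       230   mnist    T4              234
add column params_m_plus_10 = t['params_m'] + 10:
   params_m dataset   gpu  params_m_plus_4  params_m_plus_10
1       869    imdb    T4              873               879
5       824    wiki  H100              828               834
7       779      c4  H100              783               789
4       757   cifar  H100              761               767
0       684      c4    T4              688               694
2       529   mnist    T4              533               539
9       474    imdb  H100              478               484
8       395    wiki    T4              399               405
6       389   squad    T4              393               399
3       230   mnist    T4              234               240
filter rows where params_m_plus_4 <= 688:
   params_m dataset   gpu  params_m_plus_4  params_m_plus_10
0       684      c4    T4              688               694
2       529   mnist    T4              533               539
9       474    imdb  H100              478               484
8       395    wiki    T4              399               405
6       389   squad    T4              393               399
3       230   mnist    T4              234               240
drop duplicate dataset (keep=first):
   params_m dataset   gpu  params_m_plus_4  params_m_plus_10
0       684      c4    T4              688               694
2       529   mnist    T4              533               539
9       474    imdb  H100              478               484
8       395    wiki    T4              399               405
6       389   squad    T4              393               399
The value at position 0, column 'params_m_plus_10' is 694.

694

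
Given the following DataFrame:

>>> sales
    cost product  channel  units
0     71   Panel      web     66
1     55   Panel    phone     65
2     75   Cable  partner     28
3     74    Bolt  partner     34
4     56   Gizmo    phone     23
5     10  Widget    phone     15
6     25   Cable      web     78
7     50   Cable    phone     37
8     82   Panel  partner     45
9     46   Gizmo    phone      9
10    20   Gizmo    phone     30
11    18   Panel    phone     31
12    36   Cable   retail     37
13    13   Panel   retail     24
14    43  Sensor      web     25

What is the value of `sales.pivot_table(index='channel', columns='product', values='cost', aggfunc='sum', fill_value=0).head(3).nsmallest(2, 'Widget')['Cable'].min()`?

pivot: rows=channel, cols=product, sum(cost):
product  Bolt  Cable  Gizmo  Panel  Sensor  Widget
channel                                           
partner    74     75      0     82       0       0
phone       0     50    122     73       0      10
retail      0     36      0     13       0       0
web         0     25      0     71      43       0
take first 3 rows:
product  Bolt  Cable  Gizmo  Panel  Sensor  Widget
channel                                           
partner    74     75      0     82       0       0
phone       0     50    122     73       0      10
retail      0     36      0     13       0       0
take 2 rows with smallest Widget:
product  Bolt  Cable  Gizmo  Panel  Sensor  Widget
channel                                           
partner    74     75      0     82       0       0
retail      0     36      0     13       0       0

36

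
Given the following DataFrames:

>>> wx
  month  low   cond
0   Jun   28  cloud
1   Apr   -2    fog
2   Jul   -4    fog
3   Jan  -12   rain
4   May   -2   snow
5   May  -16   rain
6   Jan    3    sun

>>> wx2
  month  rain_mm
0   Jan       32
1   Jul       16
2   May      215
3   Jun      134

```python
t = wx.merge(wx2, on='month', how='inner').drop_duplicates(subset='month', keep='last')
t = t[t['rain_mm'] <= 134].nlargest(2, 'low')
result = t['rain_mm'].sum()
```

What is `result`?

166

merge on 'month' (how='inner') → 6 rows:
  month  low   cond  rain_mm
0   Jun   28  cloud      134
1   Jul   -4    fog       16
2   Jan  -12   rain       32
3   May   -2   snow      215
4   May  -16   rain      215
5   Jan    3    sun       32
drop duplicate month (keep=last):
  month  low   cond  rain_mm
0   Jun   28  cloud      134
1   Jul   -4    fog       16
4   May  -16   rain      215
5   Jan    3    sun       32
filter rows where rain_mm <= 134:
  month  low   cond  rain_mm
0   Jun   28  cloud      134
1   Jul   -4    fog       16
5   Jan    3    sun       32
take 2 rows with largest low:
  month  low   cond  rain_mm
0   Jun   28  cloud      134
5   Jan    3    sun       32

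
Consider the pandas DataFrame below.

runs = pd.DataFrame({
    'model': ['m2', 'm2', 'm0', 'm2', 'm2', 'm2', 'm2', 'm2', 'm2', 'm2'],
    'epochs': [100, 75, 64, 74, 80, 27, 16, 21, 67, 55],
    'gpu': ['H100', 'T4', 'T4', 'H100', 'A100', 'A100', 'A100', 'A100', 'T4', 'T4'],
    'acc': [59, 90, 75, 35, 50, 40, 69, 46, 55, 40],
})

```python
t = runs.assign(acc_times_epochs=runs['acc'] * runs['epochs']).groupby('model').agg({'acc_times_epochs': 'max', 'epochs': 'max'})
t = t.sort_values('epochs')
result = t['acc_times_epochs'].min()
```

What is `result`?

4800

add column acc_times_epochs = runs['acc'] * runs['epochs']:
  model  epochs   gpu  acc  acc_times_epochs
0    m2     100  H100   59              5900
1    m2      75    T4   90              6750
2    m0      64    T4   75              4800
3    m2      74  H100   35              2590
4    m2      80  A100   50              4000
5    m2      27  A100   40              1080
6    m2      16  A100   69              1104
7    m2      21  A100   46               966
8    m2      67    T4   55              3685
9    m2      55    T4   40              2200
group by model: max(acc_times_epochs), max(epochs):
       acc_times_epochs  epochs
model                          
m0                 4800      64
m2                 6750     100
sort by epochs:
       acc_times_epochs  epochs
model                          
m0                 4800      64
m2                 6750     100
Finally, min of column 'acc_times_epochs' = 4800.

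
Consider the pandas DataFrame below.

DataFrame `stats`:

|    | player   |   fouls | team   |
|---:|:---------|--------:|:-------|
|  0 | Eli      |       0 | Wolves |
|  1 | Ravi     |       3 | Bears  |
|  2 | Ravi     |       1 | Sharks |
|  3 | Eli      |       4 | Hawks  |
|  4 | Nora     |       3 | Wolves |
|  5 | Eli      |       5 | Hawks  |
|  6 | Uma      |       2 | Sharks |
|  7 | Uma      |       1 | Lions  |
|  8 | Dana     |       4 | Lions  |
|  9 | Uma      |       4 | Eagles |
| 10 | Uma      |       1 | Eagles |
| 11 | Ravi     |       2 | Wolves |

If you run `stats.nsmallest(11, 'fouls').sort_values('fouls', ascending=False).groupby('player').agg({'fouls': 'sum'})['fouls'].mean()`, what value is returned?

take 11 rows with smallest fouls:
   player  fouls    team
0     Eli      0  Wolves
2    Ravi      1  Sharks
7     Uma      1   Lions
10    Uma      1  Eagles
6     Uma      2  Sharks
11   Ravi      2  Wolves
1    Ravi      3   Bears
4    Nora      3  Wolves
3     Eli      4   Hawks
8    Dana      4   Lions
9     Uma      4  Eagles
sort by fouls descending:
   player  fouls    team
3     Eli      4   Hawks
8    Dana      4   Lions
9     Uma      4  Eagles
1    Ravi      3   Bears
4    Nora      3  Wolves
6     Uma      2  Sharks
11   Ravi      2  Wolves
2    Ravi      1  Sharks
7     Uma      1   Lions
10    Uma      1  Eagles
0     Eli      0  Wolves
group by player, sum of fouls:
        fouls
player       
Dana        4
Eli         4
Nora        3
Ravi        6
Uma         8
Hence 5.0.

5.0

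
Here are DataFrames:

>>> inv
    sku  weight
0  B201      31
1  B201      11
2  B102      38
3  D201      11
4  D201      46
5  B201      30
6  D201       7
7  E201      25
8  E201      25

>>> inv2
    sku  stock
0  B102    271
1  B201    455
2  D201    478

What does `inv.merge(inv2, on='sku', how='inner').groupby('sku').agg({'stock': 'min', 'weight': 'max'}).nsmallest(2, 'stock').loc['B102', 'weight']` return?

merge on 'sku' (how='inner') → 7 rows:
    sku  weight  stock
0  B201      31    455
1  B201      11    455
2  B102      38    271
3  D201      11    478
4  D201      46    478
5  B201      30    455
6  D201       7    478
group by sku: min(stock), max(weight):
      stock  weight
sku                
B102    271      38
B201    455      31
D201    478      46
take 2 rows with smallest stock:
      stock  weight
sku                
B102    271      38
B201    455      31
Then the value at row 'B102', column 'weight': 38

38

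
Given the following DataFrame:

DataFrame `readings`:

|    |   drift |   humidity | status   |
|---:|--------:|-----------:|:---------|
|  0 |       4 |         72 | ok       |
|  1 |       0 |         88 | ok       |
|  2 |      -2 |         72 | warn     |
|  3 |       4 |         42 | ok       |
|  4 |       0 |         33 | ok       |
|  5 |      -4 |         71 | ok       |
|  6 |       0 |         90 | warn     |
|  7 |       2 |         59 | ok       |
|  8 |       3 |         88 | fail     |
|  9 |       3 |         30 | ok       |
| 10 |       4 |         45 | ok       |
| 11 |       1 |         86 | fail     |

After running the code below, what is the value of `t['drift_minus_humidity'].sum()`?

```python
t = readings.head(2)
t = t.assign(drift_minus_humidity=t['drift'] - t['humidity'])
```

-156

take first 2 rows:
   drift  humidity status
0      4        72     ok
1      0        88     ok
add column drift_minus_humidity = t['drift'] - t['humidity']:
   drift  humidity status  drift_minus_humidity
0      4        72     ok                   -68
1      0        88     ok                   -88
So sum() = -156.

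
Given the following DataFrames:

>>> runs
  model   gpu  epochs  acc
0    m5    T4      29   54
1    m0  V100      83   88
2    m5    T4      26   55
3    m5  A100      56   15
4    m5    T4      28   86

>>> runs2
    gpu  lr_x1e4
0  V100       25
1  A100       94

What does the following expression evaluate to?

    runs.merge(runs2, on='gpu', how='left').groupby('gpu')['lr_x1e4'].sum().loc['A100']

94.0

merge on 'gpu' (how='left') → 5 rows:
  model   gpu  epochs  acc  lr_x1e4
0    m5    T4      29   54      NaN
1    m0  V100      83   88     25.0
2    m5    T4      26   55      NaN
3    m5  A100      56   15     94.0
4    m5    T4      28   86      NaN
group by gpu, sum of lr_x1e4:
gpu
A100    94.0
T4       0.0
V100    25.0
Name: lr_x1e4, dtype: float64
Taking the value at index 'A100' gives 94.0.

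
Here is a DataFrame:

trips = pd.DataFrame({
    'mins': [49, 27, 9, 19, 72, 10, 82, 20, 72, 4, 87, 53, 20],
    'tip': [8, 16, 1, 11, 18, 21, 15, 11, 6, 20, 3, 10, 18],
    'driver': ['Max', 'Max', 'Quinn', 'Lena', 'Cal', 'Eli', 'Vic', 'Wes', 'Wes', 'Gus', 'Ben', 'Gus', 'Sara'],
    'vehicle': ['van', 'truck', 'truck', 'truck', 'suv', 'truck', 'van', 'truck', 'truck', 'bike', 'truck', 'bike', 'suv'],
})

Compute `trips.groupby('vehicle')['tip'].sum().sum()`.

group by vehicle, sum of tip:
vehicle
bike     30
suv      36
truck    69
van      23
Name: tip, dtype: int64
Finally, sum of the resulting series = 158.

158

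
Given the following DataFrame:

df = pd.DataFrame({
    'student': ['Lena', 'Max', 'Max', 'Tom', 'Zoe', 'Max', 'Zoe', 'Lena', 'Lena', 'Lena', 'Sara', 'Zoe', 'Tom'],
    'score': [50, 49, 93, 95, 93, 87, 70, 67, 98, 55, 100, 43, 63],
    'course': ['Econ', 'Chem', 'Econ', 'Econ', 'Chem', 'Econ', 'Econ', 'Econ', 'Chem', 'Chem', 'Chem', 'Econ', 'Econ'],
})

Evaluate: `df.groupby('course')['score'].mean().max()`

79.0

group by course, mean of score:
course
Chem    79.0
Econ    71.0
Name: score, dtype: float64
The max of the resulting series is 79.0.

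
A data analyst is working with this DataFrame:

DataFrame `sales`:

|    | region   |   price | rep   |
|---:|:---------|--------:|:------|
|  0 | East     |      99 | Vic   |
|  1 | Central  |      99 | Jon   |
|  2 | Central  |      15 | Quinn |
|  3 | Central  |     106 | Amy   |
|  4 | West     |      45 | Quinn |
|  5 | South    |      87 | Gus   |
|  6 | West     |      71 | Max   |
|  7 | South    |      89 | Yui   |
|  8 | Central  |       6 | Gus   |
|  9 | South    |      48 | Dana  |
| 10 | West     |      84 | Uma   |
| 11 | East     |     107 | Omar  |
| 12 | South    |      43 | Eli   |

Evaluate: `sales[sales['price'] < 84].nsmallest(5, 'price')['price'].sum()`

157

filter rows where price < 84:
     region  price    rep
2   Central     15  Quinn
4      West     45  Quinn
6      West     71    Max
8   Central      6    Gus
9     South     48   Dana
12    South     43    Eli
take 5 rows with smallest price:
     region  price    rep
8   Central      6    Gus
2   Central     15  Quinn
12    South     43    Eli
4      West     45  Quinn
9     South     48   Dana
Finally, sum of column 'price' = 157.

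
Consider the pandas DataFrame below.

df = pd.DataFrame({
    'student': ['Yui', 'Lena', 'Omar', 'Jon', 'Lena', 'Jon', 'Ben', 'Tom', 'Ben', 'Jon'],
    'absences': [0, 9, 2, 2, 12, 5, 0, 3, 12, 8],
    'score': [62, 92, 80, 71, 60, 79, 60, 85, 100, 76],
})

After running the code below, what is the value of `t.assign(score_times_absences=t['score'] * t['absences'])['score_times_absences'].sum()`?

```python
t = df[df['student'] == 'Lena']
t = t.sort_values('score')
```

filter rows where student == 'Lena':
  student  absences  score
1    Lena         9     92
4    Lena        12     60
sort by score:
  student  absences  score
4    Lena        12     60
1    Lena         9     92
add column score_times_absences = t['score'] * t['absences']:
  student  absences  score  score_times_absences
4    Lena        12     60                   720
1    Lena         9     92                   828
sum of column 'score_times_absences' → 1548

1548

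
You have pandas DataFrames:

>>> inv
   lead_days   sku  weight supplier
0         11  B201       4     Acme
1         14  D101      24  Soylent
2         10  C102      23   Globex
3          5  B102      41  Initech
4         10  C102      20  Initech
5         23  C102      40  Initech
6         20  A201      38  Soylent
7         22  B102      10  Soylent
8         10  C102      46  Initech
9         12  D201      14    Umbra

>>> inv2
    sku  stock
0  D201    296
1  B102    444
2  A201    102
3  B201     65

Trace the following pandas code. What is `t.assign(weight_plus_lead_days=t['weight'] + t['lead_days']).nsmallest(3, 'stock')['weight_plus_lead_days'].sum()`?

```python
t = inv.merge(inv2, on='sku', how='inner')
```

99

merge on 'sku' (how='inner') → 5 rows:
   lead_days   sku  weight supplier  stock
0         11  B201       4     Acme     65
1          5  B102      41  Initech    444
2         20  A201      38  Soylent    102
3         22  B102      10  Soylent    444
4         12  D201      14    Umbra    296
add column weight_plus_lead_days = t['weight'] + t['lead_days']:
   lead_days   sku  weight supplier  stock  weight_plus_lead_days
0         11  B201       4     Acme     65                     15
1          5  B102      41  Initech    444                     46
2         20  A201      38  Soylent    102                     58
3         22  B102      10  Soylent    444                     32
4         12  D201      14    Umbra    296                     26
take 3 rows with smallest stock:
   lead_days   sku  weight supplier  stock  weight_plus_lead_days
0         11  B201       4     Acme     65                     15
2         20  A201      38  Soylent    102                     58
4         12  D201      14    Umbra    296                     26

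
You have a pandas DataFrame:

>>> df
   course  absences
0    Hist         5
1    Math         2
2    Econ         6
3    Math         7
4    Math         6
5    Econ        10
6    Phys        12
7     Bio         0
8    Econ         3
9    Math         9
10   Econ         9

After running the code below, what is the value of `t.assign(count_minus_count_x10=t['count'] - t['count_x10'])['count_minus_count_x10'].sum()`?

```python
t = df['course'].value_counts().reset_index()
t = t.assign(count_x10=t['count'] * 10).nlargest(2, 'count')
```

value_counts of course:
course
Math    4
Econ    4
Hist    1
Phys    1
Bio     1
Name: count, dtype: int64
reset_index():
  course  count
0   Math      4
1   Econ      4
2   Hist      1
3   Phys      1
4    Bio      1
add column count_x10 = t['count'] * 10:
  course  count  count_x10
0   Math      4         40
1   Econ      4         40
2   Hist      1         10
3   Phys      1         10
4    Bio      1         10
take 2 rows with largest count:
  course  count  count_x10
0   Math      4         40
1   Econ      4         40
add column count_minus_count_x10 = t['count'] - t['count_x10']:
  course  count  count_x10  count_minus_count_x10
0   Math      4         40                    -36
1   Econ      4         40                    -36

-72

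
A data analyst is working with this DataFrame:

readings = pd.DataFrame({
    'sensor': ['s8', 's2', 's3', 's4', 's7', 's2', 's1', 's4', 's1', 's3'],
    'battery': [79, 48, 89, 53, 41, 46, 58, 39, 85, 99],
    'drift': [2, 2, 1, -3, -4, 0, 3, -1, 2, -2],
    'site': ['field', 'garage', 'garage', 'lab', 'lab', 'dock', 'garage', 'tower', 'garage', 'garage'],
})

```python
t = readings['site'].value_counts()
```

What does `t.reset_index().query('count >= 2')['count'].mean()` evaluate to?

3.5

value_counts of site:
site
garage    5
lab       2
field     1
dock      1
tower     1
Name: count, dtype: int64
reset_index():
     site  count
0  garage      5
1     lab      2
2   field      1
3    dock      1
4   tower      1
filter rows where count >= 2:
     site  count
0  garage      5
1     lab      2
Reading off the mean of column 'count', we get 3.5.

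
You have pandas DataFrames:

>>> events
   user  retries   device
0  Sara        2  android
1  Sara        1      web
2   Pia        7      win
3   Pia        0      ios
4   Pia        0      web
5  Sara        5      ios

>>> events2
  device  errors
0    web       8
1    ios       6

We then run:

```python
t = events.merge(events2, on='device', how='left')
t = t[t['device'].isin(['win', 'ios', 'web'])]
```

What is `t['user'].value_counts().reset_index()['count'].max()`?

3

merge on 'device' (how='left') → 6 rows:
   user  retries   device  errors
0  Sara        2  android     NaN
1  Sara        1      web     8.0
2   Pia        7      win     NaN
3   Pia        0      ios     6.0
4   Pia        0      web     8.0
5  Sara        5      ios     6.0
filter rows where device in ['win', 'ios', 'web']:
   user  retries device  errors
1  Sara        1    web     8.0
2   Pia        7    win     NaN
3   Pia        0    ios     6.0
4   Pia        0    web     8.0
5  Sara        5    ios     6.0
value_counts of user:
user
Pia     3
Sara    2
Name: count, dtype: int64
reset_index():
   user  count
0   Pia      3
1  Sara      2
So max() = 3.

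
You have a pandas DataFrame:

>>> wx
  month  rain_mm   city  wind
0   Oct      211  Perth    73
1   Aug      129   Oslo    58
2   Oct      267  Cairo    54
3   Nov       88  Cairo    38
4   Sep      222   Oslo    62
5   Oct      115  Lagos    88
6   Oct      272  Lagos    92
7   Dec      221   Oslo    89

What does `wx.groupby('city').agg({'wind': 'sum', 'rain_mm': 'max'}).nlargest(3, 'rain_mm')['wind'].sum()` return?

481

group by city: sum(wind), max(rain_mm):
       wind  rain_mm
city                
Cairo    92      267
Lagos   180      272
Oslo    209      222
Perth    73      211
take 3 rows with largest rain_mm:
       wind  rain_mm
city                
Lagos   180      272
Cairo    92      267
Oslo    209      222
Finally, sum of column 'wind' = 481.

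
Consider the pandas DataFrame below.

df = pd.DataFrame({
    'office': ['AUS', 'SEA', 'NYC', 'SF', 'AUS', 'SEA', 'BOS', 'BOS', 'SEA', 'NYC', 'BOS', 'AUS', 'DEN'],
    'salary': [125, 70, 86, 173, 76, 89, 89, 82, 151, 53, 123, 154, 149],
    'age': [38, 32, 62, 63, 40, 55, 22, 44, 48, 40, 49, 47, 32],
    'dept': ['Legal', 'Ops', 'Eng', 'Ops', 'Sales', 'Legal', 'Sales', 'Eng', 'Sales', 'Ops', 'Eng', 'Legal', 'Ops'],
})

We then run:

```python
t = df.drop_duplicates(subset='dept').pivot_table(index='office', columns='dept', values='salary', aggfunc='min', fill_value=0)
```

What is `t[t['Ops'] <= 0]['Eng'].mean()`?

drop duplicate dept (keep=first):
  office  salary  age   dept
0    AUS     125   38  Legal
1    SEA      70   32    Ops
2    NYC      86   62    Eng
4    AUS      76   40  Sales
pivot: rows=office, cols=dept, min(salary):
dept    Eng  Legal  Ops  Sales
office                        
AUS       0    125    0     76
NYC      86      0    0      0
SEA       0      0   70      0
filter rows where Ops <= 0:
dept    Eng  Legal  Ops  Sales
office                        
AUS       0    125    0     76
NYC      86      0    0      0

43.0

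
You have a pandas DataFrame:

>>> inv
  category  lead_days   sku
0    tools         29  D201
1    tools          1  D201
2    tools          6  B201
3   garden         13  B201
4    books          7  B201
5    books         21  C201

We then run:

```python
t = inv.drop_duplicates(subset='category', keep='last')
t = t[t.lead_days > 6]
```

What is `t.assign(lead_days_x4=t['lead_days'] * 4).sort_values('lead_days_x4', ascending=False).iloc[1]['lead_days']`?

drop duplicate category (keep=last):
  category  lead_days   sku
2    tools          6  B201
3   garden         13  B201
5    books         21  C201
filter rows where lead_days > 6:
  category  lead_days   sku
3   garden         13  B201
5    books         21  C201
add column lead_days_x4 = t['lead_days'] * 4:
  category  lead_days   sku  lead_days_x4
3   garden         13  B201            52
5    books         21  C201            84
sort by lead_days_x4 descending:
  category  lead_days   sku  lead_days_x4
5    books         21  C201            84
3   garden         13  B201            52
The value at position 1, column 'lead_days' is 13.

13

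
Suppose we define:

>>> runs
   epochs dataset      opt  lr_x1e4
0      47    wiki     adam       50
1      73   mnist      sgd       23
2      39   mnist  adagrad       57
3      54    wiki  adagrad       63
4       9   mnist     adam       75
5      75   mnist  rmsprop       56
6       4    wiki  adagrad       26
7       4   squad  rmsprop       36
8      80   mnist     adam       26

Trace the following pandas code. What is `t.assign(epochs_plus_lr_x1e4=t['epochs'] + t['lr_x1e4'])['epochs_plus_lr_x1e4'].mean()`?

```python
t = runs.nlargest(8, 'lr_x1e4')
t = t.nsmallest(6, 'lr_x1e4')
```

take 8 rows with largest lr_x1e4:
   epochs dataset      opt  lr_x1e4
4       9   mnist     adam       75
3      54    wiki  adagrad       63
2      39   mnist  adagrad       57
5      75   mnist  rmsprop       56
0      47    wiki     adam       50
7       4   squad  rmsprop       36
6       4    wiki  adagrad       26
8      80   mnist     adam       26
take 6 rows with smallest lr_x1e4:
   epochs dataset      opt  lr_x1e4
6       4    wiki  adagrad       26
8      80   mnist     adam       26
7       4   squad  rmsprop       36
0      47    wiki     adam       50
5      75   mnist  rmsprop       56
2      39   mnist  adagrad       57
add column epochs_plus_lr_x1e4 = t['epochs'] + t['lr_x1e4']:
   epochs dataset      opt  lr_x1e4  epochs_plus_lr_x1e4
6       4    wiki  adagrad       26                   30
8      80   mnist     adam       26                  106
7       4   squad  rmsprop       36                   40
0      47    wiki     adam       50                   97
5      75   mnist  rmsprop       56                  131
2      39   mnist  adagrad       57                   96
Then the mean of column 'epochs_plus_lr_x1e4': 83.3333333333

83.3333333333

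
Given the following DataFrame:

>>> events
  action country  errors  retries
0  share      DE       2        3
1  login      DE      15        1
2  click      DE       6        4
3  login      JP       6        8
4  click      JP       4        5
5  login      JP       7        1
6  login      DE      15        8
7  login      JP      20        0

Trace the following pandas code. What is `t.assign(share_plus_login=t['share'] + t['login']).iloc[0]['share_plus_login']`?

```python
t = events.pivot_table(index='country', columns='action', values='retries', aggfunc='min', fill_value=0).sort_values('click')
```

pivot: rows=country, cols=action, min(retries):
action   click  login  share
country                     
DE           4      1      3
JP           5      0      0
sort by click:
action   click  login  share
country                     
DE           4      1      3
JP           5      0      0
add column share_plus_login = t['share'] + t['login']:
action   click  login  share  share_plus_login
country                                       
DE           4      1      3                 4
JP           5      0      0                 0
So iloc[0]['share_plus_login'] = 4.

4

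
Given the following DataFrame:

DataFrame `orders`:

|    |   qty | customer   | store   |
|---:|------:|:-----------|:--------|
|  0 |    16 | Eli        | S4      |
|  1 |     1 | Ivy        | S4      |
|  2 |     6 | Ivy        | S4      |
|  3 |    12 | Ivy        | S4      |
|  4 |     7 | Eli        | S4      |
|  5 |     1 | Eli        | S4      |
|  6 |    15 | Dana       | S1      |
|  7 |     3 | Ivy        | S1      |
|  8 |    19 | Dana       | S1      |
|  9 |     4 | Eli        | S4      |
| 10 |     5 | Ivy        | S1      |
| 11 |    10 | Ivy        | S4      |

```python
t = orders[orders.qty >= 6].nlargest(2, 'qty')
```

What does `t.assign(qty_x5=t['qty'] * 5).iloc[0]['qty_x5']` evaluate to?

95

filter rows where qty >= 6:
    qty customer store
0    16      Eli    S4
2     6      Ivy    S4
3    12      Ivy    S4
4     7      Eli    S4
6    15     Dana    S1
8    19     Dana    S1
11   10      Ivy    S4
take 2 rows with largest qty:
   qty customer store
8   19     Dana    S1
0   16      Eli    S4
add column qty_x5 = t['qty'] * 5:
   qty customer store  qty_x5
8   19     Dana    S1      95
0   16      Eli    S4      80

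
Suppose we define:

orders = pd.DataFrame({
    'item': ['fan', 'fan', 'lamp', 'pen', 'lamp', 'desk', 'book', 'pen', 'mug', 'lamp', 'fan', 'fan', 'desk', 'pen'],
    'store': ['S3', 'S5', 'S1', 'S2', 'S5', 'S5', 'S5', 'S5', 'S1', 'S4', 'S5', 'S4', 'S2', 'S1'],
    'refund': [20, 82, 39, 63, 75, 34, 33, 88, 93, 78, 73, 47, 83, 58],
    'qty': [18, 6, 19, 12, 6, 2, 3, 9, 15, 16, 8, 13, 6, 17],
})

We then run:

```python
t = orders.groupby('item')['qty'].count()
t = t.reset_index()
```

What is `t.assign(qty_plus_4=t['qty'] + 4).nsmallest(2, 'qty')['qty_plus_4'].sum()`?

group by item, count of qty:
item
book    1
desk    2
fan     4
lamp    3
mug     1
pen     3
Name: qty, dtype: int64
reset_index():
   item  qty
0  book    1
1  desk    2
2   fan    4
3  lamp    3
4   mug    1
5   pen    3
add column qty_plus_4 = t['qty'] + 4:
   item  qty  qty_plus_4
0  book    1           5
1  desk    2           6
2   fan    4           8
3  lamp    3           7
4   mug    1           5
5   pen    3           7
take 2 rows with smallest qty:
   item  qty  qty_plus_4
0  book    1           5
4   mug    1           5
Reading off the sum of column 'qty_plus_4', we get 10.

10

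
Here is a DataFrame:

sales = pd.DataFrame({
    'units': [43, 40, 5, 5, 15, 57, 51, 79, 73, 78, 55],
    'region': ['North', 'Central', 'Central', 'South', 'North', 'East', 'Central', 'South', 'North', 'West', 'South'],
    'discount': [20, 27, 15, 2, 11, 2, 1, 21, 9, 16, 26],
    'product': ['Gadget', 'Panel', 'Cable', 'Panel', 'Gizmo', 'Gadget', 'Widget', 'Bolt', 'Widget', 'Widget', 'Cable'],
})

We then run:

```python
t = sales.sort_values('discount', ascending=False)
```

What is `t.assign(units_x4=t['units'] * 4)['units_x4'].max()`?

316

sort by discount descending:
    units   region  discount product
1      40  Central        27   Panel
10     55    South        26   Cable
7      79    South        21    Bolt
0      43    North        20  Gadget
9      78     West        16  Widget
2       5  Central        15   Cable
4      15    North        11   Gizmo
8      73    North         9  Widget
3       5    South         2   Panel
5      57     East         2  Gadget
6      51  Central         1  Widget
add column units_x4 = t['units'] * 4:
    units   region  discount product  units_x4
1      40  Central        27   Panel       160
10     55    South        26   Cable       220
7      79    South        21    Bolt       316
0      43    North        20  Gadget       172
9      78     West        16  Widget       312
2       5  Central        15   Cable        20
4      15    North        11   Gizmo        60
8      73    North         9  Widget       292
3       5    South         2   Panel        20
5      57     East         2  Gadget       228
6      51  Central         1  Widget       204
Finally, max of column 'units_x4' = 316.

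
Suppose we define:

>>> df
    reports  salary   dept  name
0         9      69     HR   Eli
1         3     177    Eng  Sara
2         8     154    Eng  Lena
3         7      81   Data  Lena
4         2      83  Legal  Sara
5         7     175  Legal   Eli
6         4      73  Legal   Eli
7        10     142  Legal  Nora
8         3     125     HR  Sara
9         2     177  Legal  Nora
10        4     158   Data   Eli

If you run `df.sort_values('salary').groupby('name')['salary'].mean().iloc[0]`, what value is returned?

118.75

sort by salary:
    reports  salary   dept  name
0         9      69     HR   Eli
6         4      73  Legal   Eli
3         7      81   Data  Lena
4         2      83  Legal  Sara
8         3     125     HR  Sara
7        10     142  Legal  Nora
2         8     154    Eng  Lena
10        4     158   Data   Eli
5         7     175  Legal   Eli
1         3     177    Eng  Sara
9         2     177  Legal  Nora
group by name, mean of salary:
name
Eli     118.750000
Lena    117.500000
Nora    159.500000
Sara    128.333333
Name: salary, dtype: float64
Taking the value at position 0 gives 118.75.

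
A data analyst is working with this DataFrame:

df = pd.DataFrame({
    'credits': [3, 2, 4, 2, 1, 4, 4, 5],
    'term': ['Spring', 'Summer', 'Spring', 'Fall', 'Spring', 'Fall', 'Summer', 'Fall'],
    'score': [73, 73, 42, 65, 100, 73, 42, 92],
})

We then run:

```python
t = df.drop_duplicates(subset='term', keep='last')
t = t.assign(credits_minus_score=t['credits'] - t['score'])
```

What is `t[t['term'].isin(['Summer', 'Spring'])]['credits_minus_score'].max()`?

drop duplicate term (keep=last):
   credits    term  score
4        1  Spring    100
6        4  Summer     42
7        5    Fall     92
add column credits_minus_score = t['credits'] - t['score']:
   credits    term  score  credits_minus_score
4        1  Spring    100                  -99
6        4  Summer     42                  -38
7        5    Fall     92                  -87
filter rows where term in ['Summer', 'Spring']:
   credits    term  score  credits_minus_score
4        1  Spring    100                  -99
6        4  Summer     42                  -38

-38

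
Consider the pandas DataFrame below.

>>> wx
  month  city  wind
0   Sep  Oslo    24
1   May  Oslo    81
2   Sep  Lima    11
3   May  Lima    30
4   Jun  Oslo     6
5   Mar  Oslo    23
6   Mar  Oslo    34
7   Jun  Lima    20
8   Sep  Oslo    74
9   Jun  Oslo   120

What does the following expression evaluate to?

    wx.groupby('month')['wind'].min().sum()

group by month, min of wind:
month
Jun     6
Mar    23
May    30
Sep    11
Name: wind, dtype: int64

70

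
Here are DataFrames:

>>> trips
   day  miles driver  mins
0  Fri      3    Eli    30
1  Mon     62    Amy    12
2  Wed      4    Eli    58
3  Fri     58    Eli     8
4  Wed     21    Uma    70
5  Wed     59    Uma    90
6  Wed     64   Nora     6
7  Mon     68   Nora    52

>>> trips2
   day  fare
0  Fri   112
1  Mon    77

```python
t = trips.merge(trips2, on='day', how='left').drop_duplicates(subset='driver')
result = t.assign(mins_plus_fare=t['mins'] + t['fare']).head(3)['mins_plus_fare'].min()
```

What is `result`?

merge on 'day' (how='left') → 8 rows:
   day  miles driver  mins   fare
0  Fri      3    Eli    30  112.0
1  Mon     62    Amy    12   77.0
2  Wed      4    Eli    58    NaN
3  Fri     58    Eli     8  112.0
4  Wed     21    Uma    70    NaN
5  Wed     59    Uma    90    NaN
6  Wed     64   Nora     6    NaN
7  Mon     68   Nora    52   77.0
drop duplicate driver (keep=first):
   day  miles driver  mins   fare
0  Fri      3    Eli    30  112.0
1  Mon     62    Amy    12   77.0
4  Wed     21    Uma    70    NaN
6  Wed     64   Nora     6    NaN
add column mins_plus_fare = t['mins'] + t['fare']:
   day  miles driver  mins   fare  mins_plus_fare
0  Fri      3    Eli    30  112.0           142.0
1  Mon     62    Amy    12   77.0            89.0
4  Wed     21    Uma    70    NaN             NaN
6  Wed     64   Nora     6    NaN             NaN
take first 3 rows:
   day  miles driver  mins   fare  mins_plus_fare
0  Fri      3    Eli    30  112.0           142.0
1  Mon     62    Amy    12   77.0            89.0
4  Wed     21    Uma    70    NaN             NaN

89.0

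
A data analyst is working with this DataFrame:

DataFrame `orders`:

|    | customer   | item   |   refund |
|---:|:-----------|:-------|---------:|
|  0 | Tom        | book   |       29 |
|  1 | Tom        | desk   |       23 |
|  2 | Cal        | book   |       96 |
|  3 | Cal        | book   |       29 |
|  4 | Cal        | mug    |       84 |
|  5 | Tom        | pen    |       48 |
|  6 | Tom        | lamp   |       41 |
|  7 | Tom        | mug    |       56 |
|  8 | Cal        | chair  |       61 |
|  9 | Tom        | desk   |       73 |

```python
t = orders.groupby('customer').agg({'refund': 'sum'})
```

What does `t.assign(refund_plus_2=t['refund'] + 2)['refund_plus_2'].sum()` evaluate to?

544

group by customer, sum of refund:
          refund
customer        
Cal          270
Tom          270
add column refund_plus_2 = t['refund'] + 2:
          refund  refund_plus_2
customer                       
Cal          270            272
Tom          270            272
Hence 544.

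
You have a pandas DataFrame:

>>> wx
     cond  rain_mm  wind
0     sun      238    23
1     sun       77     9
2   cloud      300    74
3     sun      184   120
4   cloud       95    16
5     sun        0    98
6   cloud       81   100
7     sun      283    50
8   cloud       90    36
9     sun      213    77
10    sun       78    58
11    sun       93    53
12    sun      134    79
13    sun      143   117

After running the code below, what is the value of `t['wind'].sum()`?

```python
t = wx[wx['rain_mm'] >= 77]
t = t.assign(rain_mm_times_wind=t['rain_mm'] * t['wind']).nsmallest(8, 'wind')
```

filter rows where rain_mm >= 77:
     cond  rain_mm  wind
0     sun      238    23
1     sun       77     9
2   cloud      300    74
3     sun      184   120
4   cloud       95    16
6   cloud       81   100
7     sun      283    50
8   cloud       90    36
9     sun      213    77
10    sun       78    58
11    sun       93    53
12    sun      134    79
13    sun      143   117
add column rain_mm_times_wind = t['rain_mm'] * t['wind']:
     cond  rain_mm  wind  rain_mm_times_wind
0     sun      238    23                5474
1     sun       77     9                 693
2   cloud      300    74               22200
3     sun      184   120               22080
4   cloud       95    16                1520
6   cloud       81   100                8100
7     sun      283    50               14150
8   cloud       90    36                3240
9     sun      213    77               16401
10    sun       78    58                4524
11    sun       93    53                4929
12    sun      134    79               10586
13    sun      143   117               16731
take 8 rows with smallest wind:
     cond  rain_mm  wind  rain_mm_times_wind
1     sun       77     9                 693
4   cloud       95    16                1520
0     sun      238    23                5474
8   cloud       90    36                3240
7     sun      283    50               14150
11    sun       93    53                4929
10    sun       78    58                4524
2   cloud      300    74               22200

319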